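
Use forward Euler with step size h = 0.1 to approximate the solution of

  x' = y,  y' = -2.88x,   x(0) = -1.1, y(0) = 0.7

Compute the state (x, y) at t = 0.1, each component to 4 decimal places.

Euler on (x,y): x_{n+1} = x_n + h·x', y_{n+1} = y_n + h·y'.
0.000000: (-1.100000, 0.700000); f=(0.700000, 3.168000) → (-1.030000, 1.016800)
(x(0.1), y(0.1)) ≈ (-1.0300, 1.0168)

-1.0300, 1.0168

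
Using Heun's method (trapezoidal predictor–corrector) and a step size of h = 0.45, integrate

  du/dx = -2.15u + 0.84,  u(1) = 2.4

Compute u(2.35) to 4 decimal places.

Heun: k1 = f(x_n, u_n); k2 = f(x_n + h, u_n + h·k1); u_{n+1} = u_n + (h/2)·(k1 + k2).
x=1.000000, u=2.400000:
  k1 = f(1.000000, 2.400000) = -4.320000
  k2 = f(1.450000, 0.456000) = -0.140400
  u ← 2.400000 + (0.45/2)·(-4.320000 + (-0.140400)) = 1.396410
x=1.450000, u=1.396410:
  k1 = f(1.450000, 1.396410) = -2.162281
  k2 = f(1.900000, 0.423383) = -0.070274
  u ← 1.396410 + (0.45/2)·(-2.162281 + (-0.070274)) = 0.894085
x=1.900000, u=0.894085:
  k1 = f(1.900000, 0.894085) = -1.082283
  k2 = f(2.350000, 0.407058) = -0.035174
  u ← 0.894085 + (0.45/2)·(-1.082283 + (-0.035174)) = 0.642657
u(2.35) ≈ 0.6427

0.6427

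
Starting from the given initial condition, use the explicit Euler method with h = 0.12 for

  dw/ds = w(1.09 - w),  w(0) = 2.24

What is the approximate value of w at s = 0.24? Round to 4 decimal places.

Euler: w_{n+1} = w_n + h·f(s_n, w_n).
s=0.000000, w=2.240000: f=-2.576000 → w ← 2.240000 + 0.12·(-2.576000) = 1.930880
s=0.120000, w=1.930880: f=-1.623638 → w ← 1.930880 + 0.12·(-1.623638) = 1.736043
w(0.24) ≈ 1.7360

1.7360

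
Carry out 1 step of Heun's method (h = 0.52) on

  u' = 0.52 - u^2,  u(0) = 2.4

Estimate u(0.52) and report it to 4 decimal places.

Heun: k1 = f(x_n, u_n); k2 = f(x_n + h, u_n + h·k1); u_{n+1} = u_n + (h/2)·(k1 + k2).
x=0.000000, u=2.400000:
  k1 = f(0.000000, 2.400000) = -5.240000
  k2 = f(0.520000, -0.324800) = 0.414505
  u ← 2.400000 + (0.52/2)·(-5.240000 + 0.414505) = 1.145371
u(0.52) ≈ 1.1454

1.1454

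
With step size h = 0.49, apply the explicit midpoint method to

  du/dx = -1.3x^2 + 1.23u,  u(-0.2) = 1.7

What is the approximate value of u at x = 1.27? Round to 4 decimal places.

8.4889

Midpoint: k1 = f(x_n, u_n); k2 = f(x_n + h/2, u_n + (h/2)·k1); u_{n+1} = u_n + h·k2.
x=-0.200000, u=1.700000:
  k1 = f(-0.200000, 1.700000) = 2.039000
  k2 = f(0.045000, 2.199555) = 2.702820
  u ← 1.700000 + 0.49·2.702820 = 3.024382
x=0.290000, u=3.024382:
  k1 = f(0.290000, 3.024382) = 3.610660
  k2 = f(0.535000, 3.908994) = 4.435970
  u ← 3.024382 + 0.49·4.435970 = 5.198007
x=0.780000, u=5.198007:
  k1 = f(0.780000, 5.198007) = 5.602629
  k2 = f(1.025000, 6.570651) = 6.716088
  u ← 5.198007 + 0.49·6.716088 = 8.488890
u(1.27) ≈ 8.4889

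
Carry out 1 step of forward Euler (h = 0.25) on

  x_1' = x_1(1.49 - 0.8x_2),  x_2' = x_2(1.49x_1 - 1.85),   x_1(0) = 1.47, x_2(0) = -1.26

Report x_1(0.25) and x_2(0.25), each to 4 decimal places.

2.3880, -1.3672

Euler on (x_1,x_2): x_1_{n+1} = x_1_n + h·x_1', x_2_{n+1} = x_2_n + h·x_2'.
0.000000: (1.470000, -1.260000); f=(3.672060, -0.428778) → (2.388015, -1.367195)
(x_1(0.25), x_2(0.25)) ≈ (2.3880, -1.3672)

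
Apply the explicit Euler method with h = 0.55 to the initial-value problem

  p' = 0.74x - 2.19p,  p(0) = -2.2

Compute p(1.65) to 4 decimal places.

Euler: p_{n+1} = p_n + h·f(x_n, p_n).
x=0.000000, p=-2.200000: f=4.818000 → p ← -2.200000 + 0.55·4.818000 = 0.449900
x=0.550000, p=0.449900: f=-0.578281 → p ← 0.449900 + 0.55·(-0.578281) = 0.131845
x=1.100000, p=0.131845: f=0.525258 → p ← 0.131845 + 0.55·0.525258 = 0.420738
p(1.65) ≈ 0.4207

0.4207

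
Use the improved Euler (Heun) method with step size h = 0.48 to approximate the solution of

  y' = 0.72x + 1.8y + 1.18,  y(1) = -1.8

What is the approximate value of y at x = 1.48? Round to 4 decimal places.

Heun: k1 = f(x_n, y_n); k2 = f(x_n + h, y_n + h·k1); y_{n+1} = y_n + (h/2)·(k1 + k2).
x=1.000000, y=-1.800000:
  k1 = f(1.000000, -1.800000) = -1.340000
  k2 = f(1.480000, -2.443200) = -2.152160
  y ← -1.800000 + (0.48/2)·(-1.340000 + (-2.152160)) = -2.638118
y(1.48) ≈ -2.6381

-2.6381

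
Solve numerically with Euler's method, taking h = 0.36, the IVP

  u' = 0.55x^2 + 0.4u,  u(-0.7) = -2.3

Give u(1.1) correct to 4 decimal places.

-4.1650

Euler: u_{n+1} = u_n + h·f(x_n, u_n).
x=-0.700000, u=-2.300000: f=-0.650500 → u ← -2.300000 + 0.36·(-0.650500) = -2.534180
x=-0.340000, u=-2.534180: f=-0.950092 → u ← -2.534180 + 0.36·(-0.950092) = -2.876213
x=0.020000, u=-2.876213: f=-1.150265 → u ← -2.876213 + 0.36·(-1.150265) = -3.290309
x=0.380000, u=-3.290309: f=-1.236703 → u ← -3.290309 + 0.36·(-1.236703) = -3.735522
x=0.740000, u=-3.735522: f=-1.193029 → u ← -3.735522 + 0.36·(-1.193029) = -4.165012
u(1.1) ≈ -4.1650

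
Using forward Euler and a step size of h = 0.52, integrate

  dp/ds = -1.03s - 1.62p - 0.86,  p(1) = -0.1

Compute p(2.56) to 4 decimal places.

-1.7634

Euler: p_{n+1} = p_n + h·f(s_n, p_n).
s=1.000000, p=-0.100000: f=-1.728000 → p ← -0.100000 + 0.52·(-1.728000) = -0.998560
s=1.520000, p=-0.998560: f=-0.807933 → p ← -0.998560 + 0.52·(-0.807933) = -1.418685
s=2.040000, p=-1.418685: f=-0.662930 → p ← -1.418685 + 0.52·(-0.662930) = -1.763409
p(2.56) ≈ -1.7634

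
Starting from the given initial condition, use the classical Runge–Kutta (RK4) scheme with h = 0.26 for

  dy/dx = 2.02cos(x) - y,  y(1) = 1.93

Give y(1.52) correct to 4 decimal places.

1.3777

RK4: k1 = f(x_n, y_n); k2 = f(x_n + h/2, y_n + (h/2)·k1); k3 = f(x_n + h/2, y_n + (h/2)·k2); k4 = f(x_n + h, y_n + h·k3); y_{n+1} = y_n + (h/6)·(k1 + 2k2 + 2k3 + k4).
x=1.000000, y=1.930000:
  k1 = f(1.000000, 1.930000) = -0.838589
  k2 = f(1.130000, 1.820983) = -0.959131
  k3 = f(1.130000, 1.805313) = -0.943460
  k4 = f(1.260000, 1.684700) = -1.066950
  y ← 1.930000 + (0.26/6)·(k1 + 2k2 + 2k3 + k4) = 1.682535
x=1.260000, y=1.682535:
  k1 = f(1.260000, 1.682535) = -1.064785
  k2 = f(1.390000, 1.544113) = -1.180891
  k3 = f(1.390000, 1.529020) = -1.165797
  k4 = f(1.520000, 1.379428) = -1.276864
  y ← 1.682535 + (0.26/6)·(k1 + 2k2 + 2k3 + k4) = 1.377684
y(1.52) ≈ 1.3777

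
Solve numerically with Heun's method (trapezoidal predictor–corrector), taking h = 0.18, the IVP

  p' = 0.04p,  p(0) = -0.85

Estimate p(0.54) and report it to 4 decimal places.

Heun: k1 = f(t_n, p_n); k2 = f(t_n + h, p_n + h·k1); p_{n+1} = p_n + (h/2)·(k1 + k2).
t=0.000000, p=-0.850000:
  k1 = f(0.000000, -0.850000) = -0.034000
  k2 = f(0.180000, -0.856120) = -0.034245
  p ← -0.850000 + (0.18/2)·(-0.034000 + (-0.034245)) = -0.856142
t=0.180000, p=-0.856142:
  k1 = f(0.180000, -0.856142) = -0.034246
  k2 = f(0.360000, -0.862306) = -0.034492
  p ← -0.856142 + (0.18/2)·(-0.034246 + (-0.034492)) = -0.862328
t=0.360000, p=-0.862328:
  k1 = f(0.360000, -0.862328) = -0.034493
  k2 = f(0.540000, -0.868537) = -0.034741
  p ← -0.862328 + (0.18/2)·(-0.034493 + (-0.034741)) = -0.868560
p(0.54) ≈ -0.8686

-0.8686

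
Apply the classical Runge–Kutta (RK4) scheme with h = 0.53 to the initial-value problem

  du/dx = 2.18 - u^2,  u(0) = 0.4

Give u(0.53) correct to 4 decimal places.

1.1481

RK4: k1 = f(x_n, u_n); k2 = f(x_n + h/2, u_n + (h/2)·k1); k3 = f(x_n + h/2, u_n + (h/2)·k2); k4 = f(x_n + h, u_n + h·k3); u_{n+1} = u_n + (h/6)·(k1 + 2k2 + 2k3 + k4).
x=0.000000, u=0.400000:
  k1 = f(0.000000, 0.400000) = 2.020000
  k2 = f(0.265000, 0.935300) = 1.305214
  k3 = f(0.265000, 0.745882) = 1.623661
  k4 = f(0.530000, 1.260540) = 0.591039
  u ← 0.400000 + (0.53/6)·(k1 + 2k2 + 2k3 + k4) = 1.148076
u(0.53) ≈ 1.1481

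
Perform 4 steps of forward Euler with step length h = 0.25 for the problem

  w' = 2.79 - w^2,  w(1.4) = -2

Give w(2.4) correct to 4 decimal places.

-8.4775

Euler: w_{n+1} = w_n + h·f(t_n, w_n).
t=1.400000, w=-2.000000: f=-1.210000 → w ← -2.000000 + 0.25·(-1.210000) = -2.302500
t=1.650000, w=-2.302500: f=-2.511506 → w ← -2.302500 + 0.25·(-2.511506) = -2.930377
t=1.900000, w=-2.930377: f=-5.797107 → w ← -2.930377 + 0.25·(-5.797107) = -4.379653
t=2.150000, w=-4.379653: f=-16.391363 → w ← -4.379653 + 0.25·(-16.391363) = -8.477494
w(2.4) ≈ -8.4775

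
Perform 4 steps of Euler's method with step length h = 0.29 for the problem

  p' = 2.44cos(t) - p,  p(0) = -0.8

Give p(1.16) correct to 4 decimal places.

Euler: p_{n+1} = p_n + h·f(t_n, p_n).
t=0.000000, p=-0.800000: f=3.240000 → p ← -0.800000 + 0.29·3.240000 = 0.139600
t=0.290000, p=0.139600: f=2.198515 → p ← 0.139600 + 0.29·2.198515 = 0.777169
t=0.580000, p=0.777169: f=1.263799 → p ← 0.777169 + 0.29·1.263799 = 1.143671
t=0.870000, p=1.143671: f=0.429706 → p ← 1.143671 + 0.29·0.429706 = 1.268286
p(1.16) ≈ 1.2683

1.2683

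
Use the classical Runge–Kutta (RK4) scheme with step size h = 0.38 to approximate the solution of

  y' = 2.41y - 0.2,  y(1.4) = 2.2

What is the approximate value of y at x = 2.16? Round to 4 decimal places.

13.2347

RK4: k1 = f(x_n, y_n); k2 = f(x_n + h/2, y_n + (h/2)·k1); k3 = f(x_n + h/2, y_n + (h/2)·k2); k4 = f(x_n + h, y_n + h·k3); y_{n+1} = y_n + (h/6)·(k1 + 2k2 + 2k3 + k4).
x=1.400000, y=2.200000:
  k1 = f(1.400000, 2.200000) = 5.102000
  k2 = f(1.590000, 3.169380) = 7.438206
  k3 = f(1.590000, 3.613259) = 8.507954
  k4 = f(1.780000, 5.433023) = 12.893585
  y ← 2.200000 + (0.38/6)·(k1 + 2k2 + 2k3 + k4) = 5.359567
x=1.780000, y=5.359567:
  k1 = f(1.780000, 5.359567) = 12.716557
  k2 = f(1.970000, 7.775713) = 18.539469
  k3 = f(1.970000, 8.882066) = 21.205780
  k4 = f(2.160000, 13.417764) = 32.136811
  y ← 5.359567 + (0.38/6)·(k1 + 2k2 + 2k3 + k4) = 13.234679
y(2.16) ≈ 13.2347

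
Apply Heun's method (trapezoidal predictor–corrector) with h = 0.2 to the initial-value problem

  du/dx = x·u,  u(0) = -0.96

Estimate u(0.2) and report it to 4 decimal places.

-0.9792

Heun: k1 = f(x_n, u_n); k2 = f(x_n + h, u_n + h·k1); u_{n+1} = u_n + (h/2)·(k1 + k2).
x=0.000000, u=-0.960000:
  k1 = f(0.000000, -0.960000) = 0.000000
  k2 = f(0.200000, -0.960000) = -0.192000
  u ← -0.960000 + (0.2/2)·(0.000000 + (-0.192000)) = -0.979200
u(0.2) ≈ -0.9792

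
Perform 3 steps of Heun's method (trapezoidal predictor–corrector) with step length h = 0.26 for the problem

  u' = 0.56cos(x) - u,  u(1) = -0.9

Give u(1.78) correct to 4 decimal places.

Heun: k1 = f(x_n, u_n); k2 = f(x_n + h, u_n + h·k1); u_{n+1} = u_n + (h/2)·(k1 + k2).
x=1.000000, u=-0.900000:
  k1 = f(1.000000, -0.900000) = 1.202569
  k2 = f(1.260000, -0.587332) = 0.758589
  u ← -0.900000 + (0.26/2)·(1.202569 + 0.758589) = -0.645049
x=1.260000, u=-0.645049:
  k1 = f(1.260000, -0.645049) = 0.816307
  k2 = f(1.520000, -0.432810) = 0.461243
  u ← -0.645049 + (0.26/2)·(0.816307 + 0.461243) = -0.478968
x=1.520000, u=-0.478968:
  k1 = f(1.520000, -0.478968) = 0.507402
  k2 = f(1.780000, -0.347043) = 0.230742
  u ← -0.478968 + (0.26/2)·(0.507402 + 0.230742) = -0.383009
u(1.78) ≈ -0.3830

-0.3830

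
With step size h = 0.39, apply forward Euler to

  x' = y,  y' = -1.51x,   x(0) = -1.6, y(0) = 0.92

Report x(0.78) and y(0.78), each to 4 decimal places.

-0.5149, 2.5932

Euler on (x,y): x_{n+1} = x_n + h·x', y_{n+1} = y_n + h·y'.
0.000000: (-1.600000, 0.920000); f=(0.920000, 2.416000) → (-1.241200, 1.862240)
0.390000: (-1.241200, 1.862240); f=(1.862240, 1.874212) → (-0.514926, 2.593183)
(x(0.78), y(0.78)) ≈ (-0.5149, 2.5932)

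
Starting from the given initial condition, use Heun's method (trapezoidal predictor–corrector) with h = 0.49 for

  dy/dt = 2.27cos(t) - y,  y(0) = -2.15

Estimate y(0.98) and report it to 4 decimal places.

0.1945

Heun: k1 = f(t_n, y_n); k2 = f(t_n + h, y_n + h·k1); y_{n+1} = y_n + (h/2)·(k1 + k2).
t=0.000000, y=-2.150000:
  k1 = f(0.000000, -2.150000) = 4.420000
  k2 = f(0.490000, 0.015800) = 1.987096
  y ← -2.150000 + (0.49/2)·(4.420000 + 1.987096) = -0.580262
t=0.490000, y=-0.580262:
  k1 = f(0.490000, -0.580262) = 2.583157
  k2 = f(0.980000, 0.685485) = 0.578956
  y ← -0.580262 + (0.49/2)·(2.583157 + 0.578956) = 0.194456
y(0.98) ≈ 0.1945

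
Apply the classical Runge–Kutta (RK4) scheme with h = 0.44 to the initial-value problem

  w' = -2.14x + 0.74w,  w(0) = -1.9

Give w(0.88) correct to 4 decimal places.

-4.6854

RK4: k1 = f(x_n, w_n); k2 = f(x_n + h/2, w_n + (h/2)·k1); k3 = f(x_n + h/2, w_n + (h/2)·k2); k4 = f(x_n + h, w_n + h·k3); w_{n+1} = w_n + (h/6)·(k1 + 2k2 + 2k3 + k4).
x=0.000000, w=-1.900000:
  k1 = f(0.000000, -1.900000) = -1.406000
  k2 = f(0.220000, -2.209320) = -2.105697
  k3 = f(0.220000, -2.363253) = -2.219607
  k4 = f(0.440000, -2.876627) = -3.070304
  w ← -1.900000 + (0.44/6)·(k1 + 2k2 + 2k3 + k4) = -2.862640
x=0.440000, w=-2.862640:
  k1 = f(0.440000, -2.862640) = -3.059954
  k2 = f(0.660000, -3.535830) = -4.028914
  k3 = f(0.660000, -3.749001) = -4.186661
  k4 = f(0.880000, -4.704771) = -5.364731
  w ← -2.862640 + (0.44/6)·(k1 + 2k2 + 2k3 + k4) = -4.685401
w(0.88) ≈ -4.6854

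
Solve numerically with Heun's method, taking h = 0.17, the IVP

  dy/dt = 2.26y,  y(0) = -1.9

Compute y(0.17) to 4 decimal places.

Heun: k1 = f(t_n, y_n); k2 = f(t_n + h, y_n + h·k1); y_{n+1} = y_n + (h/2)·(k1 + k2).
t=0.000000, y=-1.900000:
  k1 = f(0.000000, -1.900000) = -4.294000
  k2 = f(0.170000, -2.629980) = -5.943755
  y ← -1.900000 + (0.17/2)·(-4.294000 + (-5.943755)) = -2.770209
y(0.17) ≈ -2.7702

-2.7702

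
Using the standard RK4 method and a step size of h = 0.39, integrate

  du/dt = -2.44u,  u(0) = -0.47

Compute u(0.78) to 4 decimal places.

RK4: k1 = f(t_n, u_n); k2 = f(t_n + h/2, u_n + (h/2)·k1); k3 = f(t_n + h/2, u_n + (h/2)·k2); k4 = f(t_n + h, u_n + h·k3); u_{n+1} = u_n + (h/6)·(k1 + 2k2 + 2k3 + k4).
t=0.000000, u=-0.470000:
  k1 = f(0.000000, -0.470000) = 1.146800
  k2 = f(0.195000, -0.246374) = 0.601153
  k3 = f(0.195000, -0.352775) = 0.860772
  k4 = f(0.390000, -0.134299) = 0.327690
  u ← -0.470000 + (0.39/6)·(k1 + 2k2 + 2k3 + k4) = -0.184108
t=0.390000, u=-0.184108:
  k1 = f(0.390000, -0.184108) = 0.449224
  k2 = f(0.585000, -0.096509) = 0.235483
  k3 = f(0.585000, -0.138189) = 0.337181
  k4 = f(0.780000, -0.052608) = 0.128362
  u ← -0.184108 + (0.39/6)·(k1 + 2k2 + 2k3 + k4) = -0.072119
u(0.78) ≈ -0.0721

-0.0721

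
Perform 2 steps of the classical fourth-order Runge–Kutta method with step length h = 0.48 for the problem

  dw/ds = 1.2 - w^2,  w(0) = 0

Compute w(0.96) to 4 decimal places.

RK4: k1 = f(s_n, w_n); k2 = f(s_n + h/2, w_n + (h/2)·k1); k3 = f(s_n + h/2, w_n + (h/2)·k2); k4 = f(s_n + h, w_n + h·k3); w_{n+1} = w_n + (h/6)·(k1 + 2k2 + 2k3 + k4).
s=0.000000, w=0.000000:
  k1 = f(0.000000, 0.000000) = 1.200000
  k2 = f(0.240000, 0.288000) = 1.117056
  k3 = f(0.240000, 0.268093) = 1.128126
  k4 = f(0.480000, 0.541500) = 0.906777
  w ← 0.000000 + (0.48/6)·(k1 + 2k2 + 2k3 + k4) = 0.527771
s=0.480000, w=0.527771:
  k1 = f(0.480000, 0.527771) = 0.921457
  k2 = f(0.720000, 0.748921) = 0.639117
  k3 = f(0.720000, 0.681159) = 0.736022
  k4 = f(0.960000, 0.881062) = 0.423730
  w ← 0.527771 + (0.48/6)·(k1 + 2k2 + 2k3 + k4) = 0.855409
w(0.96) ≈ 0.8554

0.8554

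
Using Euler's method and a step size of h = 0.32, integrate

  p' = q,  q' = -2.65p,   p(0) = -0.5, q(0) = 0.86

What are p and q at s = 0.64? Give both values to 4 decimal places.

0.1861, 1.4746

Euler on (p,q): p_{n+1} = p_n + h·p', q_{n+1} = q_n + h·q'.
0.000000: (-0.500000, 0.860000); f=(0.860000, 1.325000) → (-0.224800, 1.284000)
0.320000: (-0.224800, 1.284000); f=(1.284000, 0.595720) → (0.186080, 1.474630)
(p(0.64), q(0.64)) ≈ (0.1861, 1.4746)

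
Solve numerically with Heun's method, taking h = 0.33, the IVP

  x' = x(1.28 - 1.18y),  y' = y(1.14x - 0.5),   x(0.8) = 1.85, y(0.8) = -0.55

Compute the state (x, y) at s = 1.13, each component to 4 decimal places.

Heun on (x,y): k1 = f(s_n, state_n); k2 = f(s_n + h, state_n + h·k1); state_{n+1} = state_n + (h/2)·(k1 + k2).
0.800000: (1.850000, -0.550000)
  k1 = (3.568650, -0.884950)
  predictor → (3.027655, -0.842034)
  k2 = (6.883674, -2.485284)
  → (3.574633, -1.106089)
(x(1.13), y(1.13)) ≈ (3.5746, -1.1061)

3.5746, -1.1061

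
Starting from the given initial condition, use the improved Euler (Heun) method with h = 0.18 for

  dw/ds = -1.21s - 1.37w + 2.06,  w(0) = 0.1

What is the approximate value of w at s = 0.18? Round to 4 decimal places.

0.3839

Heun: k1 = f(s_n, w_n); k2 = f(s_n + h, w_n + h·k1); w_{n+1} = w_n + (h/2)·(k1 + k2).
s=0.000000, w=0.100000:
  k1 = f(0.000000, 0.100000) = 1.923000
  k2 = f(0.180000, 0.446140) = 1.230988
  w ← 0.100000 + (0.18/2)·(1.923000 + 1.230988) = 0.383859
w(0.18) ≈ 0.3839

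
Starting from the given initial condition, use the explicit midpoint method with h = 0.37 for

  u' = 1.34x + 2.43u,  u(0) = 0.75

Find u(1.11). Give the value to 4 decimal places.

Midpoint: k1 = f(x_n, u_n); k2 = f(x_n + h/2, u_n + (h/2)·k1); u_{n+1} = u_n + h·k2.
x=0.000000, u=0.750000:
  k1 = f(0.000000, 0.750000) = 1.822500
  k2 = f(0.185000, 1.087163) = 2.889705
  u ← 0.750000 + 0.37·2.889705 = 1.819191
x=0.370000, u=1.819191:
  k1 = f(0.370000, 1.819191) = 4.916434
  k2 = f(0.555000, 2.728731) = 7.374516
  u ← 1.819191 + 0.37·7.374516 = 4.547762
x=0.740000, u=4.547762:
  k1 = f(0.740000, 4.547762) = 12.042661
  k2 = f(0.925000, 6.775654) = 17.704340
  u ← 4.547762 + 0.37·17.704340 = 11.098368
u(1.11) ≈ 11.0984

11.0984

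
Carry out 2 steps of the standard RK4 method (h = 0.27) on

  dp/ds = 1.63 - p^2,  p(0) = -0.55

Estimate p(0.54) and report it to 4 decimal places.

0.2867

RK4: k1 = f(s_n, p_n); k2 = f(s_n + h/2, p_n + (h/2)·k1); k3 = f(s_n + h/2, p_n + (h/2)·k2); k4 = f(s_n + h, p_n + h·k3); p_{n+1} = p_n + (h/6)·(k1 + 2k2 + 2k3 + k4).
s=0.000000, p=-0.550000:
  k1 = f(0.000000, -0.550000) = 1.327500
  k2 = f(0.135000, -0.370788) = 1.492517
  k3 = f(0.135000, -0.348510) = 1.508541
  k4 = f(0.270000, -0.142694) = 1.609638
  p ← -0.550000 + (0.27/6)·(k1 + 2k2 + 2k3 + k4) = -0.147734
s=0.270000, p=-0.147734:
  k1 = f(0.270000, -0.147734) = 1.608175
  k2 = f(0.405000, 0.069370) = 1.625188
  k3 = f(0.405000, 0.071667) = 1.624864
  k4 = f(0.540000, 0.290980) = 1.545331
  p ← -0.147734 + (0.27/6)·(k1 + 2k2 + 2k3 + k4) = 0.286679
p(0.54) ≈ 0.2867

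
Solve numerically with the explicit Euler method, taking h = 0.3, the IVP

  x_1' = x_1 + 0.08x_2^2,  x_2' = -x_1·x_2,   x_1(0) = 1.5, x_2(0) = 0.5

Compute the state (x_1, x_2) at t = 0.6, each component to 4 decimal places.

2.5446, 0.1136

Euler on (x_1,x_2): x_1_{n+1} = x_1_n + h·x_1', x_2_{n+1} = x_2_n + h·x_2'.
0.000000: (1.500000, 0.500000); f=(1.520000, -0.750000) → (1.956000, 0.275000)
0.300000: (1.956000, 0.275000); f=(1.962050, -0.537900) → (2.544615, 0.113630)
(x_1(0.6), x_2(0.6)) ≈ (2.5446, 0.1136)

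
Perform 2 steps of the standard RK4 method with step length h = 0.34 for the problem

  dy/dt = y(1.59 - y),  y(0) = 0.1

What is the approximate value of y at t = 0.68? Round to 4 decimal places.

0.2626

RK4: k1 = f(t_n, y_n); k2 = f(t_n + h/2, y_n + (h/2)·k1); k3 = f(t_n + h/2, y_n + (h/2)·k2); k4 = f(t_n + h, y_n + h·k3); y_{n+1} = y_n + (h/6)·(k1 + 2k2 + 2k3 + k4).
t=0.000000, y=0.100000:
  k1 = f(0.000000, 0.100000) = 0.149000
  k2 = f(0.170000, 0.125330) = 0.183567
  k3 = f(0.170000, 0.131206) = 0.191403
  k4 = f(0.340000, 0.165077) = 0.235222
  y ← 0.100000 + (0.34/6)·(k1 + 2k2 + 2k3 + k4) = 0.164269
t=0.340000, y=0.164269:
  k1 = f(0.340000, 0.164269) = 0.234204
  k2 = f(0.510000, 0.204084) = 0.282843
  k3 = f(0.510000, 0.212353) = 0.292547
  k4 = f(0.680000, 0.263735) = 0.349783
  y ← 0.164269 + (0.34/6)·(k1 + 2k2 + 2k3 + k4) = 0.262573
y(0.68) ≈ 0.2626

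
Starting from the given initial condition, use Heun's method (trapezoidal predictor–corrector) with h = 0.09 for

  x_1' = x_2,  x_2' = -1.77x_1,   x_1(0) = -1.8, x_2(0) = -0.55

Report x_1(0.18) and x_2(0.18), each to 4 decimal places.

-1.8468, 0.0351

Heun on (x_1,x_2): k1 = f(s_n, state_n); k2 = f(s_n + h, state_n + h·k1); state_{n+1} = state_n + (h/2)·(k1 + k2).
0.000000: (-1.800000, -0.550000)
  k1 = (-0.550000, 3.186000)
  predictor → (-1.849500, -0.263260)
  k2 = (-0.263260, 3.273615)
  → (-1.836597, -0.259317)
0.090000: (-1.836597, -0.259317)
  k1 = (-0.259317, 3.250776)
  predictor → (-1.859935, 0.033253)
  k2 = (0.033253, 3.292085)
  → (-1.846770, 0.035111)
(x_1(0.18), x_2(0.18)) ≈ (-1.8468, 0.0351)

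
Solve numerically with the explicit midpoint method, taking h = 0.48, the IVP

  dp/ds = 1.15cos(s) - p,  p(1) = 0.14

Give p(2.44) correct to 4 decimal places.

Midpoint: k1 = f(s_n, p_n); k2 = f(s_n + h/2, p_n + (h/2)·k1); p_{n+1} = p_n + h·k2.
s=1.000000, p=0.140000:
  k1 = f(1.000000, 0.140000) = 0.481348
  k2 = f(1.240000, 0.255523) = 0.117992
  p ← 0.140000 + 0.48·0.117992 = 0.196636
s=1.480000, p=0.196636:
  k1 = f(1.480000, 0.196636) = -0.092364
  k2 = f(1.720000, 0.174469) = -0.345417
  p ← 0.196636 + 0.48·(-0.345417) = 0.030836
s=1.960000, p=0.030836:
  k1 = f(1.960000, 0.030836) = -0.467206
  k2 = f(2.200000, -0.081293) = -0.595483
  p ← 0.030836 + 0.48·(-0.595483) = -0.254996
p(2.44) ≈ -0.2550

-0.2550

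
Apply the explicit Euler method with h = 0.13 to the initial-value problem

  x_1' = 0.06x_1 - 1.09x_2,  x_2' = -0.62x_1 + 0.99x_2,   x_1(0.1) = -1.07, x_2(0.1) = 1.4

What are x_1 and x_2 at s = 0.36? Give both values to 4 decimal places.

Euler on (x_1,x_2): x_1_{n+1} = x_1_n + h·x_1', x_2_{n+1} = x_2_n + h·x_2'.
0.100000: (-1.070000, 1.400000); f=(-1.590200, 2.049400) → (-1.276726, 1.666422)
0.230000: (-1.276726, 1.666422); f=(-1.893004, 2.441328) → (-1.522816, 1.983795)
(x_1(0.36), x_2(0.36)) ≈ (-1.5228, 1.9838)

-1.5228, 1.9838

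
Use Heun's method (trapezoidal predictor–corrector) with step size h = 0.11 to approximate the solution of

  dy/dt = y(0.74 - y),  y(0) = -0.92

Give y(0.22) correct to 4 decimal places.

-1.3802

Heun: k1 = f(t_n, y_n); k2 = f(t_n + h, y_n + h·k1); y_{n+1} = y_n + (h/2)·(k1 + k2).
t=0.000000, y=-0.920000:
  k1 = f(0.000000, -0.920000) = -1.527200
  k2 = f(0.110000, -1.087992) = -1.988841
  y ← -0.920000 + (0.11/2)·(-1.527200 + (-1.988841)) = -1.113382
t=0.110000, y=-1.113382:
  k1 = f(0.110000, -1.113382) = -2.063523
  k2 = f(0.220000, -1.340370) = -2.788465
  y ← -1.113382 + (0.11/2)·(-2.063523 + (-2.788465)) = -1.380242
y(0.22) ≈ -1.3802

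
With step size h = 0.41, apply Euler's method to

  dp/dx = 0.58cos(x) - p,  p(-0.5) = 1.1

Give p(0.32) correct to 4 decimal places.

Euler: p_{n+1} = p_n + h·f(x_n, p_n).
x=-0.500000, p=1.100000: f=-0.591002 → p ← 1.100000 + 0.41·(-0.591002) = 0.857689
x=-0.090000, p=0.857689: f=-0.280037 → p ← 0.857689 + 0.41·(-0.280037) = 0.742874
p(0.32) ≈ 0.7429

0.7429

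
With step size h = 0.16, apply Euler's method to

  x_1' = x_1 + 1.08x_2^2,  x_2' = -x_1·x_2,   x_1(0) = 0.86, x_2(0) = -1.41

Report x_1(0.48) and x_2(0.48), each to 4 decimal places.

2.2586, -0.6783

Euler on (x_1,x_2): x_1_{n+1} = x_1_n + h·x_1', x_2_{n+1} = x_2_n + h·x_2'.
0.000000: (0.860000, -1.410000); f=(3.007148, 1.212600) → (1.341144, -1.215984)
0.160000: (1.341144, -1.215984); f=(2.938050, 1.630809) → (1.811232, -0.955055)
0.320000: (1.811232, -0.955055); f=(2.796331, 1.729825) → (2.258645, -0.678283)
(x_1(0.48), x_2(0.48)) ≈ (2.2586, -0.6783)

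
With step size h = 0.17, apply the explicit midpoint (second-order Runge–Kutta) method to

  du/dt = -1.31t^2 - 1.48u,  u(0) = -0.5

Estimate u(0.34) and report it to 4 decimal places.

-0.3192

Midpoint: k1 = f(t_n, u_n); k2 = f(t_n + h/2, u_n + (h/2)·k1); u_{n+1} = u_n + h·k2.
t=0.000000, u=-0.500000:
  k1 = f(0.000000, -0.500000) = 0.740000
  k2 = f(0.085000, -0.437100) = 0.637443
  u ← -0.500000 + 0.17·0.637443 = -0.391635
t=0.170000, u=-0.391635:
  k1 = f(0.170000, -0.391635) = 0.541760
  k2 = f(0.255000, -0.345585) = 0.426283
  u ← -0.391635 + 0.17·0.426283 = -0.319167
u(0.34) ≈ -0.3192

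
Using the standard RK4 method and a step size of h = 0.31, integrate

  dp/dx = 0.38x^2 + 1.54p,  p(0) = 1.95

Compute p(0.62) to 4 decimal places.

RK4: k1 = f(x_n, p_n); k2 = f(x_n + h/2, p_n + (h/2)·k1); k3 = f(x_n + h/2, p_n + (h/2)·k2); k4 = f(x_n + h, p_n + h·k3); p_{n+1} = p_n + (h/6)·(k1 + 2k2 + 2k3 + k4).
x=0.000000, p=1.950000:
  k1 = f(0.000000, 1.950000) = 3.003000
  k2 = f(0.155000, 2.415465) = 3.728946
  k3 = f(0.155000, 2.527987) = 3.902229
  k4 = f(0.310000, 3.159691) = 4.902442
  p ← 1.950000 + (0.31/6)·(k1 + 2k2 + 2k3 + k4) = 3.147003
x=0.310000, p=3.147003:
  k1 = f(0.310000, 3.147003) = 4.882902
  k2 = f(0.465000, 3.903852) = 6.094098
  k3 = f(0.465000, 4.091588) = 6.383211
  k4 = f(0.620000, 5.125798) = 8.039801
  p ← 3.147003 + (0.31/6)·(k1 + 2k2 + 2k3 + k4) = 5.103997
p(0.62) ≈ 5.1040

5.1040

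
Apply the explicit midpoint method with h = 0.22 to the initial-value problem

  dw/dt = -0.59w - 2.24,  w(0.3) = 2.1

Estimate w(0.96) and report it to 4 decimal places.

0.2029

Midpoint: k1 = f(t_n, w_n); k2 = f(t_n + h/2, w_n + (h/2)·k1); w_{n+1} = w_n + h·k2.
t=0.300000, w=2.100000:
  k1 = f(0.300000, 2.100000) = -3.479000
  k2 = f(0.410000, 1.717310) = -3.253213
  w ← 2.100000 + 0.22·(-3.253213) = 1.384293
t=0.520000, w=1.384293:
  k1 = f(0.520000, 1.384293) = -3.056733
  k2 = f(0.630000, 1.048053) = -2.858351
  w ← 1.384293 + 0.22·(-2.858351) = 0.755456
t=0.740000, w=0.755456:
  k1 = f(0.740000, 0.755456) = -2.685719
  k2 = f(0.850000, 0.460027) = -2.511416
  w ← 0.755456 + 0.22·(-2.511416) = 0.202944
w(0.96) ≈ 0.2029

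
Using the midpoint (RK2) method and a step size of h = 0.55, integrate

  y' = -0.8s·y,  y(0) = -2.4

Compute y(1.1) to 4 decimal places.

Midpoint: k1 = f(s_n, y_n); k2 = f(s_n + h/2, y_n + (h/2)·k1); y_{n+1} = y_n + h·k2.
s=0.000000, y=-2.400000:
  k1 = f(0.000000, -2.400000) = 0.000000
  k2 = f(0.275000, -2.400000) = 0.528000
  y ← -2.400000 + 0.55·0.528000 = -2.109600
s=0.550000, y=-2.109600:
  k1 = f(0.550000, -2.109600) = 0.928224
  k2 = f(0.825000, -1.854338) = 1.223863
  y ← -2.109600 + 0.55·1.223863 = -1.436475
y(1.1) ≈ -1.4365

-1.4365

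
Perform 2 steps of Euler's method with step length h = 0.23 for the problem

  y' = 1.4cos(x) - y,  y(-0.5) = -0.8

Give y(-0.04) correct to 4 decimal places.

Euler: y_{n+1} = y_n + h·f(x_n, y_n).
x=-0.500000, y=-0.800000: f=2.028616 → y ← -0.800000 + 0.23·2.028616 = -0.333418
x=-0.270000, y=-0.333418: f=1.682698 → y ← -0.333418 + 0.23·1.682698 = 0.053602
y(-0.04) ≈ 0.0536

0.0536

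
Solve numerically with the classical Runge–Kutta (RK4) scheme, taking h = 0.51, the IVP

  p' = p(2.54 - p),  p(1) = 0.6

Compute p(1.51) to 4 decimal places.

1.3450

RK4: k1 = f(s_n, p_n); k2 = f(s_n + h/2, p_n + (h/2)·k1); k3 = f(s_n + h/2, p_n + (h/2)·k2); k4 = f(s_n + h, p_n + h·k3); p_{n+1} = p_n + (h/6)·(k1 + 2k2 + 2k3 + k4).
s=1.000000, p=0.600000:
  k1 = f(1.000000, 0.600000) = 1.164000
  k2 = f(1.255000, 0.896820) = 1.473637
  k3 = f(1.255000, 0.975777) = 1.526333
  k4 = f(1.510000, 1.378430) = 1.601143
  p ← 0.600000 + (0.51/6)·(k1 + 2k2 + 2k3 + k4) = 1.345032
p(1.51) ≈ 1.3450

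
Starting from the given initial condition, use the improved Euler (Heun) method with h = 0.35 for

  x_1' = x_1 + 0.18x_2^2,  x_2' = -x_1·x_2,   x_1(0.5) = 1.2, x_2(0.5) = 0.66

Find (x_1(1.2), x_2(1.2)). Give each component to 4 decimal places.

Heun on (x_1,x_2): k1 = f(t_n, state_n); k2 = f(t_n + h, state_n + h·k1); state_{n+1} = state_n + (h/2)·(k1 + k2).
0.500000: (1.200000, 0.660000)
  k1 = (1.278408, -0.792000)
  predictor → (1.647443, 0.382800)
  k2 = (1.673819, -0.630641)
  → (1.716640, 0.411038)
0.850000: (1.716640, 0.411038)
  k1 = (1.747051, -0.705604)
  predictor → (2.328108, 0.164076)
  k2 = (2.332953, -0.381988)
  → (2.430641, 0.220709)
(x_1(1.2), x_2(1.2)) ≈ (2.4306, 0.2207)

2.4306, 0.2207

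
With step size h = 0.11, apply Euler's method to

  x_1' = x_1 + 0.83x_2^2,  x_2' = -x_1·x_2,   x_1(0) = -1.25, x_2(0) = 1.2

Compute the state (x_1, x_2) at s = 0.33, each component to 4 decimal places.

-1.1384, 1.7628

Euler on (x_1,x_2): x_1_{n+1} = x_1_n + h·x_1', x_2_{n+1} = x_2_n + h·x_2'.
0.000000: (-1.250000, 1.200000); f=(-0.054800, 1.500000) → (-1.256028, 1.365000)
0.110000: (-1.256028, 1.365000); f=(0.290449, 1.714478) → (-1.224079, 1.553593)
0.220000: (-1.224079, 1.553593); f=(0.779251, 1.901720) → (-1.138361, 1.762782)
(x_1(0.33), x_2(0.33)) ≈ (-1.1384, 1.7628)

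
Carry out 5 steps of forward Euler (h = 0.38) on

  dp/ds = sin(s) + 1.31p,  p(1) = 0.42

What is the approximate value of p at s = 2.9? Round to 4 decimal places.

Euler: p_{n+1} = p_n + h·f(s_n, p_n).
s=1.000000, p=0.420000: f=1.391671 → p ← 0.420000 + 0.38·1.391671 = 0.948835
s=1.380000, p=0.948835: f=2.224827 → p ← 0.948835 + 0.38·2.224827 = 1.794269
s=1.760000, p=1.794269: f=3.332647 → p ← 1.794269 + 0.38·3.332647 = 3.060675
s=2.140000, p=3.060675: f=4.851815 → p ← 3.060675 + 0.38·4.851815 = 4.904365
s=2.520000, p=4.904365: f=7.007049 → p ← 4.904365 + 0.38·7.007049 = 7.567044
p(2.9) ≈ 7.5670

7.5670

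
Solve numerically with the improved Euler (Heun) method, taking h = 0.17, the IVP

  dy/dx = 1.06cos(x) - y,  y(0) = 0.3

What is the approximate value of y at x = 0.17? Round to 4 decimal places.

0.4169

Heun: k1 = f(x_n, y_n); k2 = f(x_n + h, y_n + h·k1); y_{n+1} = y_n + (h/2)·(k1 + k2).
x=0.000000, y=0.300000:
  k1 = f(0.000000, 0.300000) = 0.760000
  k2 = f(0.170000, 0.429200) = 0.615520
  y ← 0.300000 + (0.17/2)·(0.760000 + 0.615520) = 0.416919
y(0.17) ≈ 0.4169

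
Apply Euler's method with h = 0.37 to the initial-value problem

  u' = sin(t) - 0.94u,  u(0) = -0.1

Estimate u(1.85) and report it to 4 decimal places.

0.7161

Euler: u_{n+1} = u_n + h·f(t_n, u_n).
t=0.000000, u=-0.100000: f=0.094000 → u ← -0.100000 + 0.37·0.094000 = -0.065220
t=0.370000, u=-0.065220: f=0.422922 → u ← -0.065220 + 0.37·0.422922 = 0.091261
t=0.740000, u=0.091261: f=0.588502 → u ← 0.091261 + 0.37·0.588502 = 0.309007
t=1.110000, u=0.309007: f=0.605232 → u ← 0.309007 + 0.37·0.605232 = 0.532943
t=1.480000, u=0.532943: f=0.494914 → u ← 0.532943 + 0.37·0.494914 = 0.716061
u(1.85) ≈ 0.7161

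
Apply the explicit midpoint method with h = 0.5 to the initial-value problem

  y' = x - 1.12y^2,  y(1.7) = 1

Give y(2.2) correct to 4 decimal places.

Midpoint: k1 = f(x_n, y_n); k2 = f(x_n + h/2, y_n + (h/2)·k1); y_{n+1} = y_n + h·k2.
x=1.700000, y=1.000000:
  k1 = f(1.700000, 1.000000) = 0.580000
  k2 = f(1.950000, 1.145000) = 0.481652
  y ← 1.000000 + 0.5·0.481652 = 1.240826
y(2.2) ≈ 1.2408

1.2408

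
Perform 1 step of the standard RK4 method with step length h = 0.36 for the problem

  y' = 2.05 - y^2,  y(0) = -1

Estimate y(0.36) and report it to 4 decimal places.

RK4: k1 = f(x_n, y_n); k2 = f(x_n + h/2, y_n + (h/2)·k1); k3 = f(x_n + h/2, y_n + (h/2)·k2); k4 = f(x_n + h, y_n + h·k3); y_{n+1} = y_n + (h/6)·(k1 + 2k2 + 2k3 + k4).
x=0.000000, y=-1.000000:
  k1 = f(0.000000, -1.000000) = 1.050000
  k2 = f(0.180000, -0.811000) = 1.392279
  k3 = f(0.180000, -0.749390) = 1.488415
  k4 = f(0.360000, -0.464171) = 1.834546
  y ← -1.000000 + (0.36/6)·(k1 + 2k2 + 2k3 + k4) = -0.481244
y(0.36) ≈ -0.4812

-0.4812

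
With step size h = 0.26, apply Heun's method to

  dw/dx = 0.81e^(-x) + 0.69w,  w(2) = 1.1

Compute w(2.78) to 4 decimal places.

Heun: k1 = f(x_n, w_n); k2 = f(x_n + h, w_n + h·k1); w_{n+1} = w_n + (h/2)·(k1 + k2).
x=2.000000, w=1.100000:
  k1 = f(2.000000, 1.100000) = 0.868622
  k2 = f(2.260000, 1.325842) = 0.999355
  w ← 1.100000 + (0.26/2)·(0.868622 + 0.999355) = 1.342837
x=2.260000, w=1.342837:
  k1 = f(2.260000, 1.342837) = 1.011081
  k2 = f(2.520000, 1.605718) = 1.173118
  w ← 1.342837 + (0.26/2)·(1.011081 + 1.173118) = 1.626783
x=2.520000, w=1.626783:
  k1 = f(2.520000, 1.626783) = 1.187652
  k2 = f(2.780000, 1.935572) = 1.385796
  w ← 1.626783 + (0.26/2)·(1.187652 + 1.385796) = 1.961331
w(2.78) ≈ 1.9613

1.9613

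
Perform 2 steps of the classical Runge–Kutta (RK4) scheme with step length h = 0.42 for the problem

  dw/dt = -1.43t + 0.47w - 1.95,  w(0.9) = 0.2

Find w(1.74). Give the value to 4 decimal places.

-3.6151

RK4: k1 = f(t_n, w_n); k2 = f(t_n + h/2, w_n + (h/2)·k1); k3 = f(t_n + h/2, w_n + (h/2)·k2); k4 = f(t_n + h, w_n + h·k3); w_{n+1} = w_n + (h/6)·(k1 + 2k2 + 2k3 + k4).
t=0.900000, w=0.200000:
  k1 = f(0.900000, 0.200000) = -3.143000
  k2 = f(1.110000, -0.460030) = -3.753514
  k3 = f(1.110000, -0.588238) = -3.813772
  k4 = f(1.320000, -1.401784) = -4.496439
  w ← 0.200000 + (0.42/6)·(k1 + 2k2 + 2k3 + k4) = -1.394181
t=1.320000, w=-1.394181:
  k1 = f(1.320000, -1.394181) = -4.492865
  k2 = f(1.530000, -2.337682) = -5.236611
  k3 = f(1.530000, -2.493869) = -5.310018
  k4 = f(1.740000, -3.624388) = -6.141663
  w ← -1.394181 + (0.42/6)·(k1 + 2k2 + 2k3 + k4) = -3.615126
w(1.74) ≈ -3.6151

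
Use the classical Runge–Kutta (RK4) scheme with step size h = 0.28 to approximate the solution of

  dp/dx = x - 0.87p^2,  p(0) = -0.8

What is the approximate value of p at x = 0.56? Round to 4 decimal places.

RK4: k1 = f(x_n, p_n); k2 = f(x_n + h/2, p_n + (h/2)·k1); k3 = f(x_n + h/2, p_n + (h/2)·k2); k4 = f(x_n + h, p_n + h·k3); p_{n+1} = p_n + (h/6)·(k1 + 2k2 + 2k3 + k4).
x=0.000000, p=-0.800000:
  k1 = f(0.000000, -0.800000) = -0.556800
  k2 = f(0.140000, -0.877952) = -0.530596
  k3 = f(0.140000, -0.874283) = -0.525003
  k4 = f(0.280000, -0.947001) = -0.500225
  p ← -0.800000 + (0.28/6)·(k1 + 2k2 + 2k3 + k4) = -0.947850
x=0.280000, p=-0.947850:
  k1 = f(0.280000, -0.947850) = -0.501626
  k2 = f(0.420000, -1.018078) = -0.481740
  k3 = f(0.420000, -1.015294) = -0.476815
  k4 = f(0.560000, -1.081359) = -0.457323
  p ← -0.947850 + (0.28/6)·(k1 + 2k2 + 2k3 + k4) = -1.082066
p(0.56) ≈ -1.0821

-1.0821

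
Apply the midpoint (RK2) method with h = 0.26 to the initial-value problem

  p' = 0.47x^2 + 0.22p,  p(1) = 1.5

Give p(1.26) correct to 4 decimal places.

Midpoint: k1 = f(x_n, p_n); k2 = f(x_n + h/2, p_n + (h/2)·k1); p_{n+1} = p_n + h·k2.
x=1.000000, p=1.500000:
  k1 = f(1.000000, 1.500000) = 0.800000
  k2 = f(1.130000, 1.604000) = 0.953023
  p ← 1.500000 + 0.26·0.953023 = 1.747786
p(1.26) ≈ 1.7478

1.7478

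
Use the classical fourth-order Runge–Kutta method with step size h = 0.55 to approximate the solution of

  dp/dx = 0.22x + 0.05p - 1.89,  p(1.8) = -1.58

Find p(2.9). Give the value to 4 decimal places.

-3.2232

RK4: k1 = f(x_n, p_n); k2 = f(x_n + h/2, p_n + (h/2)·k1); k3 = f(x_n + h/2, p_n + (h/2)·k2); k4 = f(x_n + h, p_n + h·k3); p_{n+1} = p_n + (h/6)·(k1 + 2k2 + 2k3 + k4).
x=1.800000, p=-1.580000:
  k1 = f(1.800000, -1.580000) = -1.573000
  k2 = f(2.075000, -2.012575) = -1.534129
  k3 = f(2.075000, -2.001885) = -1.533594
  k4 = f(2.350000, -2.423477) = -1.494174
  p ← -1.580000 + (0.55/6)·(k1 + 2k2 + 2k3 + k4) = -2.423573
x=2.350000, p=-2.423573:
  k1 = f(2.350000, -2.423573) = -1.494179
  k2 = f(2.625000, -2.834473) = -1.454224
  k3 = f(2.625000, -2.823485) = -1.453674
  k4 = f(2.900000, -3.223094) = -1.413155
  p ← -2.423573 + (0.55/6)·(k1 + 2k2 + 2k3 + k4) = -3.223194
p(2.9) ≈ -3.2232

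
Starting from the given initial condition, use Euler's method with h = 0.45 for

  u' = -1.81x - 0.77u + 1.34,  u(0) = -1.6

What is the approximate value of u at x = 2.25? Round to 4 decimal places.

Euler: u_{n+1} = u_n + h·f(x_n, u_n).
x=0.000000, u=-1.600000: f=2.572000 → u ← -1.600000 + 0.45·2.572000 = -0.442600
x=0.450000, u=-0.442600: f=0.866302 → u ← -0.442600 + 0.45·0.866302 = -0.052764
x=0.900000, u=-0.052764: f=-0.248372 → u ← -0.052764 + 0.45·(-0.248372) = -0.164531
x=1.350000, u=-0.164531: f=-0.976811 → u ← -0.164531 + 0.45·(-0.976811) = -0.604096
x=1.800000, u=-0.604096: f=-1.452846 → u ← -0.604096 + 0.45·(-1.452846) = -1.257877
u(2.25) ≈ -1.2579

-1.2579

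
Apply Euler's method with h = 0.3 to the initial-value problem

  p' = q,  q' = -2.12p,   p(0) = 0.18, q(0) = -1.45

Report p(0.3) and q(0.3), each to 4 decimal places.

Euler on (p,q): p_{n+1} = p_n + h·p', q_{n+1} = q_n + h·q'.
0.000000: (0.180000, -1.450000); f=(-1.450000, -0.381600) → (-0.255000, -1.564480)
(p(0.3), q(0.3)) ≈ (-0.2550, -1.5645)

-0.2550, -1.5645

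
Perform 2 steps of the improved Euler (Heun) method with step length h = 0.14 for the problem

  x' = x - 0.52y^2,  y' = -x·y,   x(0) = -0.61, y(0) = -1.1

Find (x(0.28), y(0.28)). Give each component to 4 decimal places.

Heun on (x,y): k1 = f(t_n, state_n); k2 = f(t_n + h, state_n + h·k1); state_{n+1} = state_n + (h/2)·(k1 + k2).
0.000000: (-0.610000, -1.100000)
  k1 = (-1.239200, -0.671000)
  predictor → (-0.783488, -1.193940)
  k2 = (-1.524744, -0.935438)
  → (-0.803476, -1.212451)
0.140000: (-0.803476, -1.212451)
  k1 = (-1.567895, -0.974175)
  predictor → (-1.022981, -1.348835)
  k2 = (-1.969047, -1.379833)
  → (-1.051062, -1.377231)
(x(0.28), y(0.28)) ≈ (-1.0511, -1.3772)

-1.0511, -1.3772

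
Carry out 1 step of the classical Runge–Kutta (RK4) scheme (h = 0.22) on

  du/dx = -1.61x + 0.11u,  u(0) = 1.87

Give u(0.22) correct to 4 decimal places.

1.8765

RK4: k1 = f(x_n, u_n); k2 = f(x_n + h/2, u_n + (h/2)·k1); k3 = f(x_n + h/2, u_n + (h/2)·k2); k4 = f(x_n + h, u_n + h·k3); u_{n+1} = u_n + (h/6)·(k1 + 2k2 + 2k3 + k4).
x=0.000000, u=1.870000:
  k1 = f(0.000000, 1.870000) = 0.205700
  k2 = f(0.110000, 1.892627) = 0.031089
  k3 = f(0.110000, 1.873420) = 0.028976
  k4 = f(0.220000, 1.876375) = -0.147799
  u ← 1.870000 + (0.22/6)·(k1 + 2k2 + 2k3 + k4) = 1.876528
u(0.22) ≈ 1.8765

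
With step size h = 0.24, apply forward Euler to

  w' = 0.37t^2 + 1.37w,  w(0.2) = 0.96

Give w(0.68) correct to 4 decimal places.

1.7170

Euler: w_{n+1} = w_n + h·f(t_n, w_n).
t=0.200000, w=0.960000: f=1.330000 → w ← 0.960000 + 0.24·1.330000 = 1.279200
t=0.440000, w=1.279200: f=1.824136 → w ← 1.279200 + 0.24·1.824136 = 1.716993
w(0.68) ≈ 1.7170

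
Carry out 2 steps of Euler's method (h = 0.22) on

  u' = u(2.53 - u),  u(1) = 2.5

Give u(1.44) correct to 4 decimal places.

2.5240

Euler: u_{n+1} = u_n + h·f(x_n, u_n).
x=1.000000, u=2.500000: f=0.075000 → u ← 2.500000 + 0.22·0.075000 = 2.516500
x=1.220000, u=2.516500: f=0.033973 → u ← 2.516500 + 0.22·0.033973 = 2.523974
u(1.44) ≈ 2.5240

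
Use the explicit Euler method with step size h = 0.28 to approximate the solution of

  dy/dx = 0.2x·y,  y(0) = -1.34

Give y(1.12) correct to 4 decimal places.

Euler: y_{n+1} = y_n + h·f(x_n, y_n).
x=0.000000, y=-1.340000: f=0.000000 → y ← -1.340000 + 0.28·0.000000 = -1.340000
x=0.280000, y=-1.340000: f=-0.075040 → y ← -1.340000 + 0.28·(-0.075040) = -1.361011
x=0.560000, y=-1.361011: f=-0.152433 → y ← -1.361011 + 0.28·(-0.152433) = -1.403693
x=0.840000, y=-1.403693: f=-0.235820 → y ← -1.403693 + 0.28·(-0.235820) = -1.469722
y(1.12) ≈ -1.4697

-1.4697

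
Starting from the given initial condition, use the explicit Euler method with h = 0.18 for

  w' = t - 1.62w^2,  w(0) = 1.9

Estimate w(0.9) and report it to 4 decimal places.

0.6213

Euler: w_{n+1} = w_n + h·f(t_n, w_n).
t=0.000000, w=1.900000: f=-5.848200 → w ← 1.900000 + 0.18·(-5.848200) = 0.847324
t=0.180000, w=0.847324: f=-0.983092 → w ← 0.847324 + 0.18·(-0.983092) = 0.670367
t=0.360000, w=0.670367: f=-0.368016 → w ← 0.670367 + 0.18·(-0.368016) = 0.604125
t=0.540000, w=0.604125: f=-0.051246 → w ← 0.604125 + 0.18·(-0.051246) = 0.594900
t=0.720000, w=0.594900: f=0.146672 → w ← 0.594900 + 0.18·0.146672 = 0.621301
w(0.9) ≈ 0.6213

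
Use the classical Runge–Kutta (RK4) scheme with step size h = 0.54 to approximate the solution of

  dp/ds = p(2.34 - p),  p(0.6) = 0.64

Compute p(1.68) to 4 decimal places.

RK4: k1 = f(s_n, p_n); k2 = f(s_n + h/2, p_n + (h/2)·k1); k3 = f(s_n + h/2, p_n + (h/2)·k2); k4 = f(s_n + h, p_n + h·k3); p_{n+1} = p_n + (h/6)·(k1 + 2k2 + 2k3 + k4).
s=0.600000, p=0.640000:
  k1 = f(0.600000, 0.640000) = 1.088000
  k2 = f(0.870000, 0.933760) = 1.313091
  k3 = f(0.870000, 0.994534) = 1.338112
  k4 = f(1.140000, 1.362580) = 1.331813
  p ← 0.640000 + (0.54/6)·(k1 + 2k2 + 2k3 + k4) = 1.335000
s=1.140000, p=1.335000:
  k1 = f(1.140000, 1.335000) = 1.341675
  k2 = f(1.410000, 1.697252) = 1.090905
  k3 = f(1.410000, 1.629544) = 1.157719
  k4 = f(1.680000, 1.960168) = 0.744535
  p ← 1.335000 + (0.54/6)·(k1 + 2k2 + 2k3 + k4) = 1.927511
p(1.68) ≈ 1.9275

1.9275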